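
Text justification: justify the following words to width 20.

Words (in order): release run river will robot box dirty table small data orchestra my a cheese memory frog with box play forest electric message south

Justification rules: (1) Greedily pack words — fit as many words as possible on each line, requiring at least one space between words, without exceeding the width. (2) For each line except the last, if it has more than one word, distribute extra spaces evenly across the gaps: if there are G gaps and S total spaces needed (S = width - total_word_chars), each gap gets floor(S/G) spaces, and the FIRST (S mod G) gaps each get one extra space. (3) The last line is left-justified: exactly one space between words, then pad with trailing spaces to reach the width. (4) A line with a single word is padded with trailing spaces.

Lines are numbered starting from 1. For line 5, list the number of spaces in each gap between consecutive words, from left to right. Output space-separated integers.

Line 1: ['release', 'run', 'river'] (min_width=17, slack=3)
Line 2: ['will', 'robot', 'box', 'dirty'] (min_width=20, slack=0)
Line 3: ['table', 'small', 'data'] (min_width=16, slack=4)
Line 4: ['orchestra', 'my', 'a'] (min_width=14, slack=6)
Line 5: ['cheese', 'memory', 'frog'] (min_width=18, slack=2)
Line 6: ['with', 'box', 'play', 'forest'] (min_width=20, slack=0)
Line 7: ['electric', 'message'] (min_width=16, slack=4)
Line 8: ['south'] (min_width=5, slack=15)

Answer: 2 2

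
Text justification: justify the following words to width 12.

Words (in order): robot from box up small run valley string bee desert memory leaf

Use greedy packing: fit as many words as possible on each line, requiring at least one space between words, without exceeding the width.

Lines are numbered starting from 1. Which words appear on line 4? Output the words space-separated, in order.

Answer: string bee

Derivation:
Line 1: ['robot', 'from'] (min_width=10, slack=2)
Line 2: ['box', 'up', 'small'] (min_width=12, slack=0)
Line 3: ['run', 'valley'] (min_width=10, slack=2)
Line 4: ['string', 'bee'] (min_width=10, slack=2)
Line 5: ['desert'] (min_width=6, slack=6)
Line 6: ['memory', 'leaf'] (min_width=11, slack=1)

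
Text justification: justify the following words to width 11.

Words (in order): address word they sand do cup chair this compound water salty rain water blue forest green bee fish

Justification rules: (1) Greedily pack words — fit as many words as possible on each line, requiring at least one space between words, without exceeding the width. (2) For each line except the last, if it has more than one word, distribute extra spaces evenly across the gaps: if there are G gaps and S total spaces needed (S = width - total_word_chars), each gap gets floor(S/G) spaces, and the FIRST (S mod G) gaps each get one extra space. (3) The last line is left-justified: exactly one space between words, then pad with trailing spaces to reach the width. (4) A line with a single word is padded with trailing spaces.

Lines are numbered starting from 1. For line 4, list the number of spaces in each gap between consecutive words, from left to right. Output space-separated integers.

Answer: 2

Derivation:
Line 1: ['address'] (min_width=7, slack=4)
Line 2: ['word', 'they'] (min_width=9, slack=2)
Line 3: ['sand', 'do', 'cup'] (min_width=11, slack=0)
Line 4: ['chair', 'this'] (min_width=10, slack=1)
Line 5: ['compound'] (min_width=8, slack=3)
Line 6: ['water', 'salty'] (min_width=11, slack=0)
Line 7: ['rain', 'water'] (min_width=10, slack=1)
Line 8: ['blue', 'forest'] (min_width=11, slack=0)
Line 9: ['green', 'bee'] (min_width=9, slack=2)
Line 10: ['fish'] (min_width=4, slack=7)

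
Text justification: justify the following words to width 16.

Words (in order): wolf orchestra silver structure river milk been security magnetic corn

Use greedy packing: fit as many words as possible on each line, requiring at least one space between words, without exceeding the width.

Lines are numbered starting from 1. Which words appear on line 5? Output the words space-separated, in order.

Line 1: ['wolf', 'orchestra'] (min_width=14, slack=2)
Line 2: ['silver', 'structure'] (min_width=16, slack=0)
Line 3: ['river', 'milk', 'been'] (min_width=15, slack=1)
Line 4: ['security'] (min_width=8, slack=8)
Line 5: ['magnetic', 'corn'] (min_width=13, slack=3)

Answer: magnetic corn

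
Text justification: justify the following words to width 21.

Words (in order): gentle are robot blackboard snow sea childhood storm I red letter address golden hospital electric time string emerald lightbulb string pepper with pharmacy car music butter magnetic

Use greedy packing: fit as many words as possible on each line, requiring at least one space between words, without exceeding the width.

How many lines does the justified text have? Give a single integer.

Line 1: ['gentle', 'are', 'robot'] (min_width=16, slack=5)
Line 2: ['blackboard', 'snow', 'sea'] (min_width=19, slack=2)
Line 3: ['childhood', 'storm', 'I', 'red'] (min_width=21, slack=0)
Line 4: ['letter', 'address', 'golden'] (min_width=21, slack=0)
Line 5: ['hospital', 'electric'] (min_width=17, slack=4)
Line 6: ['time', 'string', 'emerald'] (min_width=19, slack=2)
Line 7: ['lightbulb', 'string'] (min_width=16, slack=5)
Line 8: ['pepper', 'with', 'pharmacy'] (min_width=20, slack=1)
Line 9: ['car', 'music', 'butter'] (min_width=16, slack=5)
Line 10: ['magnetic'] (min_width=8, slack=13)
Total lines: 10

Answer: 10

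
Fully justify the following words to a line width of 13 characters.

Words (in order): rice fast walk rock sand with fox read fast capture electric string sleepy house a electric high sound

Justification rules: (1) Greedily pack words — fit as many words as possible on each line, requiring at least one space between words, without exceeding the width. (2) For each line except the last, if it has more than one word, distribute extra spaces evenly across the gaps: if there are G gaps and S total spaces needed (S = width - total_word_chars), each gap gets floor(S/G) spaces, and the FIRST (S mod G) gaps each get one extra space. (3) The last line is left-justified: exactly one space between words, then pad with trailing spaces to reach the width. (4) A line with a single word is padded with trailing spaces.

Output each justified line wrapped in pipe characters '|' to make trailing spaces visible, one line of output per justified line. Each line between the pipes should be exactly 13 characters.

Answer: |rice     fast|
|walk     rock|
|sand with fox|
|read     fast|
|capture      |
|electric     |
|string sleepy|
|house       a|
|electric high|
|sound        |

Derivation:
Line 1: ['rice', 'fast'] (min_width=9, slack=4)
Line 2: ['walk', 'rock'] (min_width=9, slack=4)
Line 3: ['sand', 'with', 'fox'] (min_width=13, slack=0)
Line 4: ['read', 'fast'] (min_width=9, slack=4)
Line 5: ['capture'] (min_width=7, slack=6)
Line 6: ['electric'] (min_width=8, slack=5)
Line 7: ['string', 'sleepy'] (min_width=13, slack=0)
Line 8: ['house', 'a'] (min_width=7, slack=6)
Line 9: ['electric', 'high'] (min_width=13, slack=0)
Line 10: ['sound'] (min_width=5, slack=8)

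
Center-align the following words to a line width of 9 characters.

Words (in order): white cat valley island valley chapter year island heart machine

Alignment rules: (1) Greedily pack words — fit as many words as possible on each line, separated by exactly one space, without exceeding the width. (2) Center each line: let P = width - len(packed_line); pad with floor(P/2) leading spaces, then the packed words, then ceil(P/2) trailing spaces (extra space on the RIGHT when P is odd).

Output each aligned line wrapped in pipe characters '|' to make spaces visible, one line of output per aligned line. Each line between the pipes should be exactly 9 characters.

Answer: |white cat|
| valley  |
| island  |
| valley  |
| chapter |
|  year   |
| island  |
|  heart  |
| machine |

Derivation:
Line 1: ['white', 'cat'] (min_width=9, slack=0)
Line 2: ['valley'] (min_width=6, slack=3)
Line 3: ['island'] (min_width=6, slack=3)
Line 4: ['valley'] (min_width=6, slack=3)
Line 5: ['chapter'] (min_width=7, slack=2)
Line 6: ['year'] (min_width=4, slack=5)
Line 7: ['island'] (min_width=6, slack=3)
Line 8: ['heart'] (min_width=5, slack=4)
Line 9: ['machine'] (min_width=7, slack=2)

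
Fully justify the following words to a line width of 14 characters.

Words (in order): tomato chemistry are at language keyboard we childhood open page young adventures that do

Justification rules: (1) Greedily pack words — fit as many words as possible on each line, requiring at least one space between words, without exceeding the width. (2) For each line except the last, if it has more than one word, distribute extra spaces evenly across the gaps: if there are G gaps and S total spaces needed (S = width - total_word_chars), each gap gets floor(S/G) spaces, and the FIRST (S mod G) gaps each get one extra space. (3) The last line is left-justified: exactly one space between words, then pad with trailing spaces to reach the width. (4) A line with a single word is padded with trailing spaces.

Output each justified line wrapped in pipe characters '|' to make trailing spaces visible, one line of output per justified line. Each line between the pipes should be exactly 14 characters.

Line 1: ['tomato'] (min_width=6, slack=8)
Line 2: ['chemistry', 'are'] (min_width=13, slack=1)
Line 3: ['at', 'language'] (min_width=11, slack=3)
Line 4: ['keyboard', 'we'] (min_width=11, slack=3)
Line 5: ['childhood', 'open'] (min_width=14, slack=0)
Line 6: ['page', 'young'] (min_width=10, slack=4)
Line 7: ['adventures'] (min_width=10, slack=4)
Line 8: ['that', 'do'] (min_width=7, slack=7)

Answer: |tomato        |
|chemistry  are|
|at    language|
|keyboard    we|
|childhood open|
|page     young|
|adventures    |
|that do       |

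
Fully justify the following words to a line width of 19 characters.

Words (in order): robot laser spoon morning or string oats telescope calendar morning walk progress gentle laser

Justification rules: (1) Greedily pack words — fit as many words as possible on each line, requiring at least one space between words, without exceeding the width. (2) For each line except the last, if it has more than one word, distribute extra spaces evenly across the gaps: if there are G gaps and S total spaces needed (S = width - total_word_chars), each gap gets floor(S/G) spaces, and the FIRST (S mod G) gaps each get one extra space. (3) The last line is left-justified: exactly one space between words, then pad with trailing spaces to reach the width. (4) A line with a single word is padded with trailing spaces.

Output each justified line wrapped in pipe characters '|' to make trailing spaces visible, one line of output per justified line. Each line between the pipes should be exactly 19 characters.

Line 1: ['robot', 'laser', 'spoon'] (min_width=17, slack=2)
Line 2: ['morning', 'or', 'string'] (min_width=17, slack=2)
Line 3: ['oats', 'telescope'] (min_width=14, slack=5)
Line 4: ['calendar', 'morning'] (min_width=16, slack=3)
Line 5: ['walk', 'progress'] (min_width=13, slack=6)
Line 6: ['gentle', 'laser'] (min_width=12, slack=7)

Answer: |robot  laser  spoon|
|morning  or  string|
|oats      telescope|
|calendar    morning|
|walk       progress|
|gentle laser       |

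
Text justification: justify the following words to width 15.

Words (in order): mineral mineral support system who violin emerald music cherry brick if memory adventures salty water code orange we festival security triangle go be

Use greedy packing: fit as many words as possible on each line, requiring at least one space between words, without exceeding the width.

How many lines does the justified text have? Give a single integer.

Answer: 12

Derivation:
Line 1: ['mineral', 'mineral'] (min_width=15, slack=0)
Line 2: ['support', 'system'] (min_width=14, slack=1)
Line 3: ['who', 'violin'] (min_width=10, slack=5)
Line 4: ['emerald', 'music'] (min_width=13, slack=2)
Line 5: ['cherry', 'brick', 'if'] (min_width=15, slack=0)
Line 6: ['memory'] (min_width=6, slack=9)
Line 7: ['adventures'] (min_width=10, slack=5)
Line 8: ['salty', 'water'] (min_width=11, slack=4)
Line 9: ['code', 'orange', 'we'] (min_width=14, slack=1)
Line 10: ['festival'] (min_width=8, slack=7)
Line 11: ['security'] (min_width=8, slack=7)
Line 12: ['triangle', 'go', 'be'] (min_width=14, slack=1)
Total lines: 12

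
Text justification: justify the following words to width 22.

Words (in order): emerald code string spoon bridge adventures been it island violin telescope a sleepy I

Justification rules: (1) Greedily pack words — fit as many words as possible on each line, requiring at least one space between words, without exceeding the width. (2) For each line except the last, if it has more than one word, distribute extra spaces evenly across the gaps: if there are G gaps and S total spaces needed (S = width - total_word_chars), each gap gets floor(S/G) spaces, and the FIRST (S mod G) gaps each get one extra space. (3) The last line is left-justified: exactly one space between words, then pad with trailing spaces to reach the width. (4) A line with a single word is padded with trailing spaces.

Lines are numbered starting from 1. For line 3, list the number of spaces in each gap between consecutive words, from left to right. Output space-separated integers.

Answer: 3 3

Derivation:
Line 1: ['emerald', 'code', 'string'] (min_width=19, slack=3)
Line 2: ['spoon', 'bridge'] (min_width=12, slack=10)
Line 3: ['adventures', 'been', 'it'] (min_width=18, slack=4)
Line 4: ['island', 'violin'] (min_width=13, slack=9)
Line 5: ['telescope', 'a', 'sleepy', 'I'] (min_width=20, slack=2)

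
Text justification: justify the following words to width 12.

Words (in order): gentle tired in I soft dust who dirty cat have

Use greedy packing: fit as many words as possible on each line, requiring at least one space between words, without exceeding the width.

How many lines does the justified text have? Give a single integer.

Line 1: ['gentle', 'tired'] (min_width=12, slack=0)
Line 2: ['in', 'I', 'soft'] (min_width=9, slack=3)
Line 3: ['dust', 'who'] (min_width=8, slack=4)
Line 4: ['dirty', 'cat'] (min_width=9, slack=3)
Line 5: ['have'] (min_width=4, slack=8)
Total lines: 5

Answer: 5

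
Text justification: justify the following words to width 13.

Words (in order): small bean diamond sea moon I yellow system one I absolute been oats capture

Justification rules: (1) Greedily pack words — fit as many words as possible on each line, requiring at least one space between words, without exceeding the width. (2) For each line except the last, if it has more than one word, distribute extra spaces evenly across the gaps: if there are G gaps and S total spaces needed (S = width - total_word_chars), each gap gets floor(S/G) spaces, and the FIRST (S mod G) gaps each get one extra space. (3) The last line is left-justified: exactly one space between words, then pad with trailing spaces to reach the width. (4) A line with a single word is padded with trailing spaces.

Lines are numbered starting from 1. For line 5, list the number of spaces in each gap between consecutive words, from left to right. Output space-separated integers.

Line 1: ['small', 'bean'] (min_width=10, slack=3)
Line 2: ['diamond', 'sea'] (min_width=11, slack=2)
Line 3: ['moon', 'I', 'yellow'] (min_width=13, slack=0)
Line 4: ['system', 'one', 'I'] (min_width=12, slack=1)
Line 5: ['absolute', 'been'] (min_width=13, slack=0)
Line 6: ['oats', 'capture'] (min_width=12, slack=1)

Answer: 1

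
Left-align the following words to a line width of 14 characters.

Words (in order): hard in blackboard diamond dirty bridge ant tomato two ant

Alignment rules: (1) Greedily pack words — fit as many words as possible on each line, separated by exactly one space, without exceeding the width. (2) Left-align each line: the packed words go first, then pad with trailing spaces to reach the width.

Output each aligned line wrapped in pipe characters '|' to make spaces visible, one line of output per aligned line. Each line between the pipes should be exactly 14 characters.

Line 1: ['hard', 'in'] (min_width=7, slack=7)
Line 2: ['blackboard'] (min_width=10, slack=4)
Line 3: ['diamond', 'dirty'] (min_width=13, slack=1)
Line 4: ['bridge', 'ant'] (min_width=10, slack=4)
Line 5: ['tomato', 'two', 'ant'] (min_width=14, slack=0)

Answer: |hard in       |
|blackboard    |
|diamond dirty |
|bridge ant    |
|tomato two ant|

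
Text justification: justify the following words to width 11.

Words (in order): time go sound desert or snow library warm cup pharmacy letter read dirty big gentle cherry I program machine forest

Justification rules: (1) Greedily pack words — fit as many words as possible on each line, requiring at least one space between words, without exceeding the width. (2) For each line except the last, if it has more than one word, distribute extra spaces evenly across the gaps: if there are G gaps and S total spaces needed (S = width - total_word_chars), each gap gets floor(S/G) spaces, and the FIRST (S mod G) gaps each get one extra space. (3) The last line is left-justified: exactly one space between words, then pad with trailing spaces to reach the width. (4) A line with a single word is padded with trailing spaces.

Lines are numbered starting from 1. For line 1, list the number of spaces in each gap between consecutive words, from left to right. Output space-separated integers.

Line 1: ['time', 'go'] (min_width=7, slack=4)
Line 2: ['sound'] (min_width=5, slack=6)
Line 3: ['desert', 'or'] (min_width=9, slack=2)
Line 4: ['snow'] (min_width=4, slack=7)
Line 5: ['library'] (min_width=7, slack=4)
Line 6: ['warm', 'cup'] (min_width=8, slack=3)
Line 7: ['pharmacy'] (min_width=8, slack=3)
Line 8: ['letter', 'read'] (min_width=11, slack=0)
Line 9: ['dirty', 'big'] (min_width=9, slack=2)
Line 10: ['gentle'] (min_width=6, slack=5)
Line 11: ['cherry', 'I'] (min_width=8, slack=3)
Line 12: ['program'] (min_width=7, slack=4)
Line 13: ['machine'] (min_width=7, slack=4)
Line 14: ['forest'] (min_width=6, slack=5)

Answer: 5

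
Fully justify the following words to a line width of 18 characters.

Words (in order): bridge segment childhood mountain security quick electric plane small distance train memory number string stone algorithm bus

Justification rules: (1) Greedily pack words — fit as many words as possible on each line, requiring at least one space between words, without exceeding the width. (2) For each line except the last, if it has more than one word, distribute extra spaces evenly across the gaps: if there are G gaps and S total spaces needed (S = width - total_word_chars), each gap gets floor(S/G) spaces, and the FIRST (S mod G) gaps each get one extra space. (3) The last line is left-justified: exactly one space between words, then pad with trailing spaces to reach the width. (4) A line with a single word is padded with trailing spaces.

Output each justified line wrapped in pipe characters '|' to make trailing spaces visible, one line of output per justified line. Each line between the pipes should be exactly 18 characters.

Answer: |bridge     segment|
|childhood mountain|
|security     quick|
|electric     plane|
|small     distance|
|train       memory|
|number      string|
|stone    algorithm|
|bus               |

Derivation:
Line 1: ['bridge', 'segment'] (min_width=14, slack=4)
Line 2: ['childhood', 'mountain'] (min_width=18, slack=0)
Line 3: ['security', 'quick'] (min_width=14, slack=4)
Line 4: ['electric', 'plane'] (min_width=14, slack=4)
Line 5: ['small', 'distance'] (min_width=14, slack=4)
Line 6: ['train', 'memory'] (min_width=12, slack=6)
Line 7: ['number', 'string'] (min_width=13, slack=5)
Line 8: ['stone', 'algorithm'] (min_width=15, slack=3)
Line 9: ['bus'] (min_width=3, slack=15)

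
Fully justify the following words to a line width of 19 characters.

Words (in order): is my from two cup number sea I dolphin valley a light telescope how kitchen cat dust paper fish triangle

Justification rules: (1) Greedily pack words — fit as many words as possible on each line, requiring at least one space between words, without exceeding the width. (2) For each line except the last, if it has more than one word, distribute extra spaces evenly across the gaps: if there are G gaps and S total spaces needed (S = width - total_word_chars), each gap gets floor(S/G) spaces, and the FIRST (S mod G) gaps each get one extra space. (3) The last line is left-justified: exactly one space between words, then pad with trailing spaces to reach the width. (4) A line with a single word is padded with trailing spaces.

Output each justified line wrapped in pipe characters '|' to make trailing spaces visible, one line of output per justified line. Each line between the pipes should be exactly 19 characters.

Answer: |is  my from two cup|
|number     sea    I|
|dolphin   valley  a|
|light telescope how|
|kitchen   cat  dust|
|paper fish triangle|

Derivation:
Line 1: ['is', 'my', 'from', 'two', 'cup'] (min_width=18, slack=1)
Line 2: ['number', 'sea', 'I'] (min_width=12, slack=7)
Line 3: ['dolphin', 'valley', 'a'] (min_width=16, slack=3)
Line 4: ['light', 'telescope', 'how'] (min_width=19, slack=0)
Line 5: ['kitchen', 'cat', 'dust'] (min_width=16, slack=3)
Line 6: ['paper', 'fish', 'triangle'] (min_width=19, slack=0)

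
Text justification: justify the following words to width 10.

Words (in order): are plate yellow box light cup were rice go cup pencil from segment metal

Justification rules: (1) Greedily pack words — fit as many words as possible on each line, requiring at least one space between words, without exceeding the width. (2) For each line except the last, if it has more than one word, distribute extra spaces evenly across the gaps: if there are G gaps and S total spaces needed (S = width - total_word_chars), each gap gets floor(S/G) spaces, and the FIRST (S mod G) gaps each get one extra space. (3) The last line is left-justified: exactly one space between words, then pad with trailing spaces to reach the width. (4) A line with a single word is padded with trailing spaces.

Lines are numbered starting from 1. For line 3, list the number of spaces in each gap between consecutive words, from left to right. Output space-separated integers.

Answer: 2

Derivation:
Line 1: ['are', 'plate'] (min_width=9, slack=1)
Line 2: ['yellow', 'box'] (min_width=10, slack=0)
Line 3: ['light', 'cup'] (min_width=9, slack=1)
Line 4: ['were', 'rice'] (min_width=9, slack=1)
Line 5: ['go', 'cup'] (min_width=6, slack=4)
Line 6: ['pencil'] (min_width=6, slack=4)
Line 7: ['from'] (min_width=4, slack=6)
Line 8: ['segment'] (min_width=7, slack=3)
Line 9: ['metal'] (min_width=5, slack=5)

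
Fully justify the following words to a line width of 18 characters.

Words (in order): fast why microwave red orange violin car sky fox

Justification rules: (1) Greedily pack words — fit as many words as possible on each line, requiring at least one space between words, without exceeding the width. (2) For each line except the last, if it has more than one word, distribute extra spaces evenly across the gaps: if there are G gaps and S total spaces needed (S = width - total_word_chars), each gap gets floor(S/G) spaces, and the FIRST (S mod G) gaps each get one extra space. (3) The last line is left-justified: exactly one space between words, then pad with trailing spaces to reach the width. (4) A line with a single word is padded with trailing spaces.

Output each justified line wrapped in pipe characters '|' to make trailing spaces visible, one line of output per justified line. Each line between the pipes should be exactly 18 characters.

Line 1: ['fast', 'why', 'microwave'] (min_width=18, slack=0)
Line 2: ['red', 'orange', 'violin'] (min_width=17, slack=1)
Line 3: ['car', 'sky', 'fox'] (min_width=11, slack=7)

Answer: |fast why microwave|
|red  orange violin|
|car sky fox       |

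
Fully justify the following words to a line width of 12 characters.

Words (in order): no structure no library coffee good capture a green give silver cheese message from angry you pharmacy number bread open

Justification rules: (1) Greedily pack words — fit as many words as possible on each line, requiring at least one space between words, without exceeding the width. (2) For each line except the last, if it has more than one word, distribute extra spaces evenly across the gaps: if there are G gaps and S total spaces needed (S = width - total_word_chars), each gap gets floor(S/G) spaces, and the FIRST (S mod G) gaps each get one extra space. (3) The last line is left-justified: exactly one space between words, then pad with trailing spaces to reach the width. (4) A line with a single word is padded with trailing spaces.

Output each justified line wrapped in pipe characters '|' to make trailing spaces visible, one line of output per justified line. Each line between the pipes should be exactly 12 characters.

Line 1: ['no', 'structure'] (min_width=12, slack=0)
Line 2: ['no', 'library'] (min_width=10, slack=2)
Line 3: ['coffee', 'good'] (min_width=11, slack=1)
Line 4: ['capture', 'a'] (min_width=9, slack=3)
Line 5: ['green', 'give'] (min_width=10, slack=2)
Line 6: ['silver'] (min_width=6, slack=6)
Line 7: ['cheese'] (min_width=6, slack=6)
Line 8: ['message', 'from'] (min_width=12, slack=0)
Line 9: ['angry', 'you'] (min_width=9, slack=3)
Line 10: ['pharmacy'] (min_width=8, slack=4)
Line 11: ['number', 'bread'] (min_width=12, slack=0)
Line 12: ['open'] (min_width=4, slack=8)

Answer: |no structure|
|no   library|
|coffee  good|
|capture    a|
|green   give|
|silver      |
|cheese      |
|message from|
|angry    you|
|pharmacy    |
|number bread|
|open        |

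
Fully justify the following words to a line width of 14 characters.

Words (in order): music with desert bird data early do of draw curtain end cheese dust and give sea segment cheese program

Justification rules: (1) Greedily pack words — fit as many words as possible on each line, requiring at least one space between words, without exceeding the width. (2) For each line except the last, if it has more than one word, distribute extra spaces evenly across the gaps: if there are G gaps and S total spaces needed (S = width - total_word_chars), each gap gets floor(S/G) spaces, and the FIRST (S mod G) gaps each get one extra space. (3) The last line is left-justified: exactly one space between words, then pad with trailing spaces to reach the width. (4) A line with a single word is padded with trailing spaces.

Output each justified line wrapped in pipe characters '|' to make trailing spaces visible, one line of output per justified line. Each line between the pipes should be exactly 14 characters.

Line 1: ['music', 'with'] (min_width=10, slack=4)
Line 2: ['desert', 'bird'] (min_width=11, slack=3)
Line 3: ['data', 'early', 'do'] (min_width=13, slack=1)
Line 4: ['of', 'draw'] (min_width=7, slack=7)
Line 5: ['curtain', 'end'] (min_width=11, slack=3)
Line 6: ['cheese', 'dust'] (min_width=11, slack=3)
Line 7: ['and', 'give', 'sea'] (min_width=12, slack=2)
Line 8: ['segment', 'cheese'] (min_width=14, slack=0)
Line 9: ['program'] (min_width=7, slack=7)

Answer: |music     with|
|desert    bird|
|data  early do|
|of        draw|
|curtain    end|
|cheese    dust|
|and  give  sea|
|segment cheese|
|program       |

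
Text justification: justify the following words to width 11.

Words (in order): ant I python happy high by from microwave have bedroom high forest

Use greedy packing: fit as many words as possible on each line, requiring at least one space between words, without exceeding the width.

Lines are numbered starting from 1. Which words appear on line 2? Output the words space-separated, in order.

Answer: python

Derivation:
Line 1: ['ant', 'I'] (min_width=5, slack=6)
Line 2: ['python'] (min_width=6, slack=5)
Line 3: ['happy', 'high'] (min_width=10, slack=1)
Line 4: ['by', 'from'] (min_width=7, slack=4)
Line 5: ['microwave'] (min_width=9, slack=2)
Line 6: ['have'] (min_width=4, slack=7)
Line 7: ['bedroom'] (min_width=7, slack=4)
Line 8: ['high', 'forest'] (min_width=11, slack=0)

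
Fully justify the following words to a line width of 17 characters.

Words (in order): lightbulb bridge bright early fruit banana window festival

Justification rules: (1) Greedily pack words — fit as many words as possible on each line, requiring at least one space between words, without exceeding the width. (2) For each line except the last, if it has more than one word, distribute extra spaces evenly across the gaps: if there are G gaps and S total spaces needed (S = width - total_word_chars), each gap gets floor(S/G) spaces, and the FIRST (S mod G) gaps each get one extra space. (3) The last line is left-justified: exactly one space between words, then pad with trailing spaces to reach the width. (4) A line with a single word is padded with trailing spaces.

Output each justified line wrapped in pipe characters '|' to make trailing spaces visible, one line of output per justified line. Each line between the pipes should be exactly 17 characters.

Line 1: ['lightbulb', 'bridge'] (min_width=16, slack=1)
Line 2: ['bright', 'early'] (min_width=12, slack=5)
Line 3: ['fruit', 'banana'] (min_width=12, slack=5)
Line 4: ['window', 'festival'] (min_width=15, slack=2)

Answer: |lightbulb  bridge|
|bright      early|
|fruit      banana|
|window festival  |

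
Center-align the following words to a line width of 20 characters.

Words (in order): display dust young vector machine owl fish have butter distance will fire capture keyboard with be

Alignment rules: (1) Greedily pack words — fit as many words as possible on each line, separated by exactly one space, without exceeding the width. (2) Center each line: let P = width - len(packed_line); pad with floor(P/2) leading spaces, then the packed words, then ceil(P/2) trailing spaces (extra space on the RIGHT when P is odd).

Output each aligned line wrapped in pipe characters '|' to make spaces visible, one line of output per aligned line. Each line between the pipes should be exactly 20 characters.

Line 1: ['display', 'dust', 'young'] (min_width=18, slack=2)
Line 2: ['vector', 'machine', 'owl'] (min_width=18, slack=2)
Line 3: ['fish', 'have', 'butter'] (min_width=16, slack=4)
Line 4: ['distance', 'will', 'fire'] (min_width=18, slack=2)
Line 5: ['capture', 'keyboard'] (min_width=16, slack=4)
Line 6: ['with', 'be'] (min_width=7, slack=13)

Answer: | display dust young |
| vector machine owl |
|  fish have butter  |
| distance will fire |
|  capture keyboard  |
|      with be       |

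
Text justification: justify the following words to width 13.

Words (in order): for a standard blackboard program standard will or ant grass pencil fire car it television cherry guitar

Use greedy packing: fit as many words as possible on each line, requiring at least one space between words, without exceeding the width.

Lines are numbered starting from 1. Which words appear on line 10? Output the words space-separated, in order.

Line 1: ['for', 'a'] (min_width=5, slack=8)
Line 2: ['standard'] (min_width=8, slack=5)
Line 3: ['blackboard'] (min_width=10, slack=3)
Line 4: ['program'] (min_width=7, slack=6)
Line 5: ['standard', 'will'] (min_width=13, slack=0)
Line 6: ['or', 'ant', 'grass'] (min_width=12, slack=1)
Line 7: ['pencil', 'fire'] (min_width=11, slack=2)
Line 8: ['car', 'it'] (min_width=6, slack=7)
Line 9: ['television'] (min_width=10, slack=3)
Line 10: ['cherry', 'guitar'] (min_width=13, slack=0)

Answer: cherry guitar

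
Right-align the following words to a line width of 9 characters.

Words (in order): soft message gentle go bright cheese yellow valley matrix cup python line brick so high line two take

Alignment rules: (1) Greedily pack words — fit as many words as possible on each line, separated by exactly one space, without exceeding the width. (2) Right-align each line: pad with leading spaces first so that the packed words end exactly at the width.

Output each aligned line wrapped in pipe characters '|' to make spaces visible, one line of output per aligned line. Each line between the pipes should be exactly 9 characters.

Line 1: ['soft'] (min_width=4, slack=5)
Line 2: ['message'] (min_width=7, slack=2)
Line 3: ['gentle', 'go'] (min_width=9, slack=0)
Line 4: ['bright'] (min_width=6, slack=3)
Line 5: ['cheese'] (min_width=6, slack=3)
Line 6: ['yellow'] (min_width=6, slack=3)
Line 7: ['valley'] (min_width=6, slack=3)
Line 8: ['matrix'] (min_width=6, slack=3)
Line 9: ['cup'] (min_width=3, slack=6)
Line 10: ['python'] (min_width=6, slack=3)
Line 11: ['line'] (min_width=4, slack=5)
Line 12: ['brick', 'so'] (min_width=8, slack=1)
Line 13: ['high', 'line'] (min_width=9, slack=0)
Line 14: ['two', 'take'] (min_width=8, slack=1)

Answer: |     soft|
|  message|
|gentle go|
|   bright|
|   cheese|
|   yellow|
|   valley|
|   matrix|
|      cup|
|   python|
|     line|
| brick so|
|high line|
| two take|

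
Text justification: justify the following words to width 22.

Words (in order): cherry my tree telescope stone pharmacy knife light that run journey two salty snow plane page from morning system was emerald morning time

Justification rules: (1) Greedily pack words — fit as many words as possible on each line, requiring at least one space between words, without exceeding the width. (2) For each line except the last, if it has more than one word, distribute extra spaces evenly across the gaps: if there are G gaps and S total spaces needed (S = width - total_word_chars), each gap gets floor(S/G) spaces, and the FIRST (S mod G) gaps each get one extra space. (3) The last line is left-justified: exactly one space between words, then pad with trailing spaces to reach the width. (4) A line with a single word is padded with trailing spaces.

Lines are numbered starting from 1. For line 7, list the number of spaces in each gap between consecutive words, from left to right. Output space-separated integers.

Answer: 3 2

Derivation:
Line 1: ['cherry', 'my', 'tree'] (min_width=14, slack=8)
Line 2: ['telescope', 'stone'] (min_width=15, slack=7)
Line 3: ['pharmacy', 'knife', 'light'] (min_width=20, slack=2)
Line 4: ['that', 'run', 'journey', 'two'] (min_width=20, slack=2)
Line 5: ['salty', 'snow', 'plane', 'page'] (min_width=21, slack=1)
Line 6: ['from', 'morning', 'system'] (min_width=19, slack=3)
Line 7: ['was', 'emerald', 'morning'] (min_width=19, slack=3)
Line 8: ['time'] (min_width=4, slack=18)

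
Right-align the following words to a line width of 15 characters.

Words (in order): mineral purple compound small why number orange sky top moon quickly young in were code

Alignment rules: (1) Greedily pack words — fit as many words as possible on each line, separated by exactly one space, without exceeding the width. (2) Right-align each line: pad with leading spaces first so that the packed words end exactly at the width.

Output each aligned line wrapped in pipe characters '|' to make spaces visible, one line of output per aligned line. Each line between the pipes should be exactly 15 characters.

Line 1: ['mineral', 'purple'] (min_width=14, slack=1)
Line 2: ['compound', 'small'] (min_width=14, slack=1)
Line 3: ['why', 'number'] (min_width=10, slack=5)
Line 4: ['orange', 'sky', 'top'] (min_width=14, slack=1)
Line 5: ['moon', 'quickly'] (min_width=12, slack=3)
Line 6: ['young', 'in', 'were'] (min_width=13, slack=2)
Line 7: ['code'] (min_width=4, slack=11)

Answer: | mineral purple|
| compound small|
|     why number|
| orange sky top|
|   moon quickly|
|  young in were|
|           code|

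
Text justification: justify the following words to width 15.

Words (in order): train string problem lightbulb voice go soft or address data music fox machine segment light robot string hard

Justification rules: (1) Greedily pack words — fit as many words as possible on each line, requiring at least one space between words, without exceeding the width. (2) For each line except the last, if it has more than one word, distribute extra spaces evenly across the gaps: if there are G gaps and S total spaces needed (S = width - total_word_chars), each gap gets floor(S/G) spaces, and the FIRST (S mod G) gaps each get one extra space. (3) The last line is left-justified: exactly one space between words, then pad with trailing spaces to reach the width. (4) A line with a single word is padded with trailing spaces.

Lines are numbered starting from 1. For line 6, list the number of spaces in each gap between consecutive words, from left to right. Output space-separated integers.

Line 1: ['train', 'string'] (min_width=12, slack=3)
Line 2: ['problem'] (min_width=7, slack=8)
Line 3: ['lightbulb', 'voice'] (min_width=15, slack=0)
Line 4: ['go', 'soft', 'or'] (min_width=10, slack=5)
Line 5: ['address', 'data'] (min_width=12, slack=3)
Line 6: ['music', 'fox'] (min_width=9, slack=6)
Line 7: ['machine', 'segment'] (min_width=15, slack=0)
Line 8: ['light', 'robot'] (min_width=11, slack=4)
Line 9: ['string', 'hard'] (min_width=11, slack=4)

Answer: 7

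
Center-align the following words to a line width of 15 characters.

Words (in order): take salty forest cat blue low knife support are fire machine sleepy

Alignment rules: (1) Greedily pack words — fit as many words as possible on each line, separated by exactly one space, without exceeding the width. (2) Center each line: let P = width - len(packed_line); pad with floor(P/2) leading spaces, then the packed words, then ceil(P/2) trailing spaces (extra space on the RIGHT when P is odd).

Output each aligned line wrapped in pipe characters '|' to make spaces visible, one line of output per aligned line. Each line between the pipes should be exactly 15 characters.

Line 1: ['take', 'salty'] (min_width=10, slack=5)
Line 2: ['forest', 'cat', 'blue'] (min_width=15, slack=0)
Line 3: ['low', 'knife'] (min_width=9, slack=6)
Line 4: ['support', 'are'] (min_width=11, slack=4)
Line 5: ['fire', 'machine'] (min_width=12, slack=3)
Line 6: ['sleepy'] (min_width=6, slack=9)

Answer: |  take salty   |
|forest cat blue|
|   low knife   |
|  support are  |
| fire machine  |
|    sleepy     |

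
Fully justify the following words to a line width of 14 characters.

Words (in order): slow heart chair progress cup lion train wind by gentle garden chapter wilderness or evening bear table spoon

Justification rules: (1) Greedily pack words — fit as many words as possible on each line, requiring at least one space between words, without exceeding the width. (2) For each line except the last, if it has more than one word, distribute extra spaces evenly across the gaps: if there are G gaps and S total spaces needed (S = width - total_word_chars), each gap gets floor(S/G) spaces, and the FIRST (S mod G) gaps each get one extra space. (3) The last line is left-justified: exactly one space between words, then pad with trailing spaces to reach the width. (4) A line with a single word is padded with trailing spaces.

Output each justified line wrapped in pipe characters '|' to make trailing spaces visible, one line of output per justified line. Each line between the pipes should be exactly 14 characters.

Line 1: ['slow', 'heart'] (min_width=10, slack=4)
Line 2: ['chair', 'progress'] (min_width=14, slack=0)
Line 3: ['cup', 'lion', 'train'] (min_width=14, slack=0)
Line 4: ['wind', 'by', 'gentle'] (min_width=14, slack=0)
Line 5: ['garden', 'chapter'] (min_width=14, slack=0)
Line 6: ['wilderness', 'or'] (min_width=13, slack=1)
Line 7: ['evening', 'bear'] (min_width=12, slack=2)
Line 8: ['table', 'spoon'] (min_width=11, slack=3)

Answer: |slow     heart|
|chair progress|
|cup lion train|
|wind by gentle|
|garden chapter|
|wilderness  or|
|evening   bear|
|table spoon   |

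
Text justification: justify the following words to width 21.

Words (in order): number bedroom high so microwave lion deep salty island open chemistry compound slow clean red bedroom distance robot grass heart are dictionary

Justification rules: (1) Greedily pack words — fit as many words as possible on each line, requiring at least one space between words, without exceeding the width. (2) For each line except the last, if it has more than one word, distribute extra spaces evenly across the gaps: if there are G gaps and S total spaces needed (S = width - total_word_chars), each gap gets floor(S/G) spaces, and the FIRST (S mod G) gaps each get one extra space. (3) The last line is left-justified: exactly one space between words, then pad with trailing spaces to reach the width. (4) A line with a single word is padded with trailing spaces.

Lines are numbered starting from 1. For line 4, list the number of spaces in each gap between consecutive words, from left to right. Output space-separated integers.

Line 1: ['number', 'bedroom', 'high'] (min_width=19, slack=2)
Line 2: ['so', 'microwave', 'lion'] (min_width=17, slack=4)
Line 3: ['deep', 'salty', 'island'] (min_width=17, slack=4)
Line 4: ['open', 'chemistry'] (min_width=14, slack=7)
Line 5: ['compound', 'slow', 'clean'] (min_width=19, slack=2)
Line 6: ['red', 'bedroom', 'distance'] (min_width=20, slack=1)
Line 7: ['robot', 'grass', 'heart', 'are'] (min_width=21, slack=0)
Line 8: ['dictionary'] (min_width=10, slack=11)

Answer: 8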